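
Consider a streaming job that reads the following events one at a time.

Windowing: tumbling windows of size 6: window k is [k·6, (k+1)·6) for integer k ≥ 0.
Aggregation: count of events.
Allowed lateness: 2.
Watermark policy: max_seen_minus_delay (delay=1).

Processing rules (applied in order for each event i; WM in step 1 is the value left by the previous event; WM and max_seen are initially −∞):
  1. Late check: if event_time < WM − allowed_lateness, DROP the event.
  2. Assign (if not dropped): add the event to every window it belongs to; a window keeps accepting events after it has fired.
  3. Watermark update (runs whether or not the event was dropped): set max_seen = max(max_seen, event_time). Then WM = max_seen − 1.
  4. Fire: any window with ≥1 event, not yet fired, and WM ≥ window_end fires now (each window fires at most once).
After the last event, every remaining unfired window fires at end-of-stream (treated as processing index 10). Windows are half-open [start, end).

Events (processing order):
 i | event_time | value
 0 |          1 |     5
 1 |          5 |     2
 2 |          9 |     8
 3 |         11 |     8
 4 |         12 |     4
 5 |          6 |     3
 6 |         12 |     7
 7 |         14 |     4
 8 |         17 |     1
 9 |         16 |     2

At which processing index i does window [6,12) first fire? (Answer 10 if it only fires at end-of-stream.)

7

i=0 t=1 v=5: → [0,6); WM=0
i=1 t=5 v=2: → [0,6); WM=4
i=2 t=9 v=8: → [6,12); WM=8; [0,6) fires=2
i=3 t=11 v=8: → [6,12); WM=10
i=4 t=12 v=4: → [12,18); WM=11
i=5 t=6 v=3: DROP (t<11-2); WM=11
i=6 t=12 v=7: → [12,18); WM=11
i=7 t=14 v=4: → [12,18); WM=13; [6,12) fires=2
i=8 t=17 v=1: → [12,18); WM=16
i=9 t=16 v=2: → [12,18); WM=16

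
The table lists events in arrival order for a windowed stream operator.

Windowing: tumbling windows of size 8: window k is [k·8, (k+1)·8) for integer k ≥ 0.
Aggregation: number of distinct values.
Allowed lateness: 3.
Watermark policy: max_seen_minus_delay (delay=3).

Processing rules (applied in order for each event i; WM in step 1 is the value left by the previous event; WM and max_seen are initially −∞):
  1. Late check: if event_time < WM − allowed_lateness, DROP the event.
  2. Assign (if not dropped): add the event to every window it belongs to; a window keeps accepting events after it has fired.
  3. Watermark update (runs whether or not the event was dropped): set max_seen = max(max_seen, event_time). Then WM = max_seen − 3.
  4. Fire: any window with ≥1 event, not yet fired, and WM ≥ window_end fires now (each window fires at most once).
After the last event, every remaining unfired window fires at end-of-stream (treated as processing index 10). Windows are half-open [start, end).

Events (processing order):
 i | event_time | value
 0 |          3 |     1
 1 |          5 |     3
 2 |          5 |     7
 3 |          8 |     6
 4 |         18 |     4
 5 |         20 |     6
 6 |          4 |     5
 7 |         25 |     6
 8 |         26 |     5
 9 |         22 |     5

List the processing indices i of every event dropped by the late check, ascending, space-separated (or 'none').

i=0 t=3 v=1: → [0,8); WM=0
i=1 t=5 v=3: → [0,8); WM=2
i=2 t=5 v=7: → [0,8); WM=2
i=3 t=8 v=6: → [8,16); WM=5
i=4 t=18 v=4: → [16,24); WM=15; [0,8) fires=3
i=5 t=20 v=6: → [16,24); WM=17; [8,16) fires=1
i=6 t=4 v=5: DROP (t<17-3); WM=17
i=7 t=25 v=6: → [24,32); WM=22
i=8 t=26 v=5: → [24,32); WM=23
i=9 t=22 v=5: → [16,24); WM=23

6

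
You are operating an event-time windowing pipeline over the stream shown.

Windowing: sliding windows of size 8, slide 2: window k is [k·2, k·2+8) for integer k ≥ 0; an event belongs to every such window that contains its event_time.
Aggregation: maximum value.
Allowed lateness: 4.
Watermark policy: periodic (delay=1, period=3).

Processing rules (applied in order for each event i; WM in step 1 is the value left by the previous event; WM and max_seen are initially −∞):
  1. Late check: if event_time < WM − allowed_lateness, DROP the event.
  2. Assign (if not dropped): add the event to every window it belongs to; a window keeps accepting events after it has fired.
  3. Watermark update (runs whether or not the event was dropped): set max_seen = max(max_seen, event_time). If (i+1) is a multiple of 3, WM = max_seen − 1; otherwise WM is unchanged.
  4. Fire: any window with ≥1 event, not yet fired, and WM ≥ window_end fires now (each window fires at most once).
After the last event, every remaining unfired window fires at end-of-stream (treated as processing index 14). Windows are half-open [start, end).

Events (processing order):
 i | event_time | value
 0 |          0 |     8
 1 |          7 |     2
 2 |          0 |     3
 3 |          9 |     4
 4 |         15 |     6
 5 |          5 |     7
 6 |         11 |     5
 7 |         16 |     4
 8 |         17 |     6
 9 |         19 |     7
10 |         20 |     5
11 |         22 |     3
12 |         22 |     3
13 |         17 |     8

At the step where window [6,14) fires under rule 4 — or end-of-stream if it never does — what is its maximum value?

4

i=0 t=0 v=8: → [0,8); WM=−∞
i=1 t=7 v=2: → [6,14),[4,12),[2,10),[0,8); WM=−∞
i=2 t=0 v=3: → [0,8); WM=6
i=3 t=9 v=4: → [8,16),[6,14),[4,12),[2,10); WM=6
i=4 t=15 v=6: → [14,22),[12,20),[10,18),[8,16); WM=6
i=5 t=5 v=7: → [4,12),[2,10),[0,8); WM=14; [0,8) fires=8 [2,10) fires=7 [4,12) fires=7 [6,14) fires=4
i=6 t=11 v=5: → [10,18),[8,16),[6,14),[4,12); WM=14
i=7 t=16 v=4: → [16,24),[14,22),[12,20),[10,18); WM=14
i=8 t=17 v=6: → [16,24),[14,22),[12,20),[10,18); WM=16; [8,16) fires=6
i=9 t=19 v=7: → [18,26),[16,24),[14,22),[12,20); WM=16
i=10 t=20 v=5: → [20,28),[18,26),[16,24),[14,22); WM=16
i=11 t=22 v=3: → [22,30),[20,28),[18,26),[16,24); WM=21; [10,18) fires=6 [12,20) fires=7
i=12 t=22 v=3: → [22,30),[20,28),[18,26),[16,24); WM=21
i=13 t=17 v=8: → [16,24),[14,22),[12,20),[10,18); WM=21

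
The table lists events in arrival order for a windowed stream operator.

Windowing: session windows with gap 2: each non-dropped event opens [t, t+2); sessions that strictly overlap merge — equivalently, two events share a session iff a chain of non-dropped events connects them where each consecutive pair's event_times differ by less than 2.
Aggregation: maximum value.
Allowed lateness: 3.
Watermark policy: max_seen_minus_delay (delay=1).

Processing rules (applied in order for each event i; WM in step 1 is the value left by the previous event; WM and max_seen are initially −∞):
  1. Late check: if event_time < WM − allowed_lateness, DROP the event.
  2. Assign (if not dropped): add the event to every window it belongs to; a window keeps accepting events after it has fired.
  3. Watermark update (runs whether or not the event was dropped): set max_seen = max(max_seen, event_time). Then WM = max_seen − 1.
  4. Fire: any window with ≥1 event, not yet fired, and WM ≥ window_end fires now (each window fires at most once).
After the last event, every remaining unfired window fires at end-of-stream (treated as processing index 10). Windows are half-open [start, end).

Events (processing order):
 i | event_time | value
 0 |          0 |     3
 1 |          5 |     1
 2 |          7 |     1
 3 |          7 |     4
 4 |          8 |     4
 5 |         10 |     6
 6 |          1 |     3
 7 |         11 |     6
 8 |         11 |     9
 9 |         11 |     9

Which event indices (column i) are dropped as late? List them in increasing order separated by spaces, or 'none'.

6

i=0 t=0 v=3: → [0,2); WM=-1
i=1 t=5 v=1: → [5,7); WM=4
i=2 t=7 v=1: → [7,9); WM=6
i=3 t=7 v=4: → [7,9); WM=6
i=4 t=8 v=4: → [7,10); WM=7
i=5 t=10 v=6: → [10,12); WM=9
i=6 t=1 v=3: DROP (t<9-3); WM=9
i=7 t=11 v=6: → [10,13); WM=10
i=8 t=11 v=9: → [10,13); WM=10
i=9 t=11 v=9: → [10,13); WM=10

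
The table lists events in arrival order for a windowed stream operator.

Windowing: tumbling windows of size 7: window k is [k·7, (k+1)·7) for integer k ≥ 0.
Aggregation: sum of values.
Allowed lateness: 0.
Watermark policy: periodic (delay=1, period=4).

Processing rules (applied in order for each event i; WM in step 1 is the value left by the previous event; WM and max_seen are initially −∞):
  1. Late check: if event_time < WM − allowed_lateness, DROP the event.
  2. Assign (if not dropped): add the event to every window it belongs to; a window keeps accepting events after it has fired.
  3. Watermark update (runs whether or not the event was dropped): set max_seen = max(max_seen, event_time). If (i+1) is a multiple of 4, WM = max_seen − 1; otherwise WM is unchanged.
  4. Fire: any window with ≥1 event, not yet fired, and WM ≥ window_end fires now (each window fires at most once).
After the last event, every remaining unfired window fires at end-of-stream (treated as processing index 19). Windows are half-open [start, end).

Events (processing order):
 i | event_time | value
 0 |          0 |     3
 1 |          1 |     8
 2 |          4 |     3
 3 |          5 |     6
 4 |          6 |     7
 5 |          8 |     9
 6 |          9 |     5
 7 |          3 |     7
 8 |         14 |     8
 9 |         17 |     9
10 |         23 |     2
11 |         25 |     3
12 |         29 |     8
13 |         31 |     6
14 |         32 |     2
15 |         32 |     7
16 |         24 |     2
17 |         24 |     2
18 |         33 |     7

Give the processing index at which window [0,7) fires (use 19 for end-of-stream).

7

i=0 t=0 v=3: → [0,7); WM=−∞
i=1 t=1 v=8: → [0,7); WM=−∞
i=2 t=4 v=3: → [0,7); WM=−∞
i=3 t=5 v=6: → [0,7); WM=4
i=4 t=6 v=7: → [0,7); WM=4
i=5 t=8 v=9: → [7,14); WM=4
i=6 t=9 v=5: → [7,14); WM=4
i=7 t=3 v=7: DROP (t<4-0); WM=8; [0,7) fires=27
i=8 t=14 v=8: → [14,21); WM=8
i=9 t=17 v=9: → [14,21); WM=8
i=10 t=23 v=2: → [21,28); WM=8
i=11 t=25 v=3: → [21,28); WM=24; [7,14) fires=14 [14,21) fires=17
i=12 t=29 v=8: → [28,35); WM=24
i=13 t=31 v=6: → [28,35); WM=24
i=14 t=32 v=2: → [28,35); WM=24
i=15 t=32 v=7: → [28,35); WM=31; [21,28) fires=5
i=16 t=24 v=2: DROP (t<31-0); WM=31
i=17 t=24 v=2: DROP (t<31-0); WM=31
i=18 t=33 v=7: → [28,35); WM=31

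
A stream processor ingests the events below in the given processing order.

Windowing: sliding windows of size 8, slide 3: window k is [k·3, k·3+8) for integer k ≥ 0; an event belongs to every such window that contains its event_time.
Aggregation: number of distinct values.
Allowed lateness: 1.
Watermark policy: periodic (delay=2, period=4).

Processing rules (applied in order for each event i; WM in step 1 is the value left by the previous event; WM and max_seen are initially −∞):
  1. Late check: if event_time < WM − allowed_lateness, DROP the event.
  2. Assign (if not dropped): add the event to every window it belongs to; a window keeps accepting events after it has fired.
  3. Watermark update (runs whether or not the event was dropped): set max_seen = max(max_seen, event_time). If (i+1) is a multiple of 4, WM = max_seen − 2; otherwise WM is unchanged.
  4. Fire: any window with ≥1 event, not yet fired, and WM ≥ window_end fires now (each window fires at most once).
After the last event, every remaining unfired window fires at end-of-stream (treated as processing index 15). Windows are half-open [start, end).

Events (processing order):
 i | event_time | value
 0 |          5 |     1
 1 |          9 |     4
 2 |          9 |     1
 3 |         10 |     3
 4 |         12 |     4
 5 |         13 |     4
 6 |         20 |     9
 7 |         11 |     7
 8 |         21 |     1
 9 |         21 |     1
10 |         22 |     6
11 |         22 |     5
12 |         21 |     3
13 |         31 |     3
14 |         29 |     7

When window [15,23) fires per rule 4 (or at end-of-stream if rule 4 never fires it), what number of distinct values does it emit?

5

i=0 t=5 v=1: → [3,11),[0,8); WM=−∞
i=1 t=9 v=4: → [9,17),[6,14),[3,11); WM=−∞
i=2 t=9 v=1: → [9,17),[6,14),[3,11); WM=−∞
i=3 t=10 v=3: → [9,17),[6,14),[3,11); WM=8; [0,8) fires=1
i=4 t=12 v=4: → [12,20),[9,17),[6,14); WM=8
i=5 t=13 v=4: → [12,20),[9,17),[6,14); WM=8
i=6 t=20 v=9: → [18,26),[15,23); WM=8
i=7 t=11 v=7: → [9,17),[6,14); WM=18; [3,11) fires=3 [6,14) fires=4 [9,17) fires=4
i=8 t=21 v=1: → [21,29),[18,26),[15,23); WM=18
i=9 t=21 v=1: → [21,29),[18,26),[15,23); WM=18
i=10 t=22 v=6: → [21,29),[18,26),[15,23); WM=18
i=11 t=22 v=5: → [21,29),[18,26),[15,23); WM=20; [12,20) fires=1
i=12 t=21 v=3: → [21,29),[18,26),[15,23); WM=20
i=13 t=31 v=3: → [30,38),[27,35),[24,32); WM=20
i=14 t=29 v=7: → [27,35),[24,32); WM=20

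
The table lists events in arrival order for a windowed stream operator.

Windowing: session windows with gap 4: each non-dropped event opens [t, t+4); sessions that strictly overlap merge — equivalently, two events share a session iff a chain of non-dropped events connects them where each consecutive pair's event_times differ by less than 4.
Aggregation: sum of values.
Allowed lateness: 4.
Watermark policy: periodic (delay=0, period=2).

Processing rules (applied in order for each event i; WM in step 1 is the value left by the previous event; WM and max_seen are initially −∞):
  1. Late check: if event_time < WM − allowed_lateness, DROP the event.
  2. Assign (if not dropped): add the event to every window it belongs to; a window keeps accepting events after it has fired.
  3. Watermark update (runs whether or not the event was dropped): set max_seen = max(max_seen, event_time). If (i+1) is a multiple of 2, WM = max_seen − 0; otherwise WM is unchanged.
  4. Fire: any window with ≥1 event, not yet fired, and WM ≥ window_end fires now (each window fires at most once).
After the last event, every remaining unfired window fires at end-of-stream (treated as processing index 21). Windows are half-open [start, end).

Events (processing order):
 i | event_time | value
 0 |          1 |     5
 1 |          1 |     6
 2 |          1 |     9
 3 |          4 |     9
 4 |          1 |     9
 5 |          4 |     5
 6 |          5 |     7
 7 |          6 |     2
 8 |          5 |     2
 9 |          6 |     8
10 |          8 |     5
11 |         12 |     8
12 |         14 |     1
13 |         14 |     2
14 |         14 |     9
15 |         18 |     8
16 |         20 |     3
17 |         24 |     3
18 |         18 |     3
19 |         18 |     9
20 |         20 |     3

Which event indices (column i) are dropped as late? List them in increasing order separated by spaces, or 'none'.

i=0 t=1 v=5: → [1,5); WM=−∞
i=1 t=1 v=6: → [1,5); WM=1
i=2 t=1 v=9: → [1,5); WM=1
i=3 t=4 v=9: → [1,8); WM=4
i=4 t=1 v=9: → [1,8); WM=4
i=5 t=4 v=5: → [1,8); WM=4
i=6 t=5 v=7: → [1,9); WM=4
i=7 t=6 v=2: → [1,10); WM=6
i=8 t=5 v=2: → [1,10); WM=6
i=9 t=6 v=8: → [1,10); WM=6
i=10 t=8 v=5: → [1,12); WM=6
i=11 t=12 v=8: → [12,16); WM=12
i=12 t=14 v=1: → [12,18); WM=12
i=13 t=14 v=2: → [12,18); WM=14
i=14 t=14 v=9: → [12,18); WM=14
i=15 t=18 v=8: → [18,22); WM=18
i=16 t=20 v=3: → [18,24); WM=18
i=17 t=24 v=3: → [24,28); WM=24
i=18 t=18 v=3: DROP (t<24-4); WM=24
i=19 t=18 v=9: DROP (t<24-4); WM=24
i=20 t=20 v=3: → [18,24); WM=24

18 19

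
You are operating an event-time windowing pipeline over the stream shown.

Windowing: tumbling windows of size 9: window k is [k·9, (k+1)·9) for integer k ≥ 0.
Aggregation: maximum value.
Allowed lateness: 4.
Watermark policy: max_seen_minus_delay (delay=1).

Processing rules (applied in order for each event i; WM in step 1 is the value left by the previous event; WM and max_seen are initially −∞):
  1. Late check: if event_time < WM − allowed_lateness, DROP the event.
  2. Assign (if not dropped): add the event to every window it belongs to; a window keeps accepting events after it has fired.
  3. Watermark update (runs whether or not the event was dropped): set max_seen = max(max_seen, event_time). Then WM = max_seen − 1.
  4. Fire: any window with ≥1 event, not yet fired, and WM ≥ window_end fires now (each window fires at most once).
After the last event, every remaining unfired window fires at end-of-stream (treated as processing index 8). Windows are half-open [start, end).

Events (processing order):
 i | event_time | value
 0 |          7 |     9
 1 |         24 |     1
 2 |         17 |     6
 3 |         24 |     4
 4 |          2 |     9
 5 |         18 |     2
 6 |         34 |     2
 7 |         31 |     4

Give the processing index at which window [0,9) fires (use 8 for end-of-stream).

i=0 t=7 v=9: → [0,9); WM=6
i=1 t=24 v=1: → [18,27); WM=23; [0,9) fires=9
i=2 t=17 v=6: DROP (t<23-4); WM=23
i=3 t=24 v=4: → [18,27); WM=23
i=4 t=2 v=9: DROP (t<23-4); WM=23
i=5 t=18 v=2: DROP (t<23-4); WM=23
i=6 t=34 v=2: → [27,36); WM=33; [18,27) fires=4
i=7 t=31 v=4: → [27,36); WM=33

1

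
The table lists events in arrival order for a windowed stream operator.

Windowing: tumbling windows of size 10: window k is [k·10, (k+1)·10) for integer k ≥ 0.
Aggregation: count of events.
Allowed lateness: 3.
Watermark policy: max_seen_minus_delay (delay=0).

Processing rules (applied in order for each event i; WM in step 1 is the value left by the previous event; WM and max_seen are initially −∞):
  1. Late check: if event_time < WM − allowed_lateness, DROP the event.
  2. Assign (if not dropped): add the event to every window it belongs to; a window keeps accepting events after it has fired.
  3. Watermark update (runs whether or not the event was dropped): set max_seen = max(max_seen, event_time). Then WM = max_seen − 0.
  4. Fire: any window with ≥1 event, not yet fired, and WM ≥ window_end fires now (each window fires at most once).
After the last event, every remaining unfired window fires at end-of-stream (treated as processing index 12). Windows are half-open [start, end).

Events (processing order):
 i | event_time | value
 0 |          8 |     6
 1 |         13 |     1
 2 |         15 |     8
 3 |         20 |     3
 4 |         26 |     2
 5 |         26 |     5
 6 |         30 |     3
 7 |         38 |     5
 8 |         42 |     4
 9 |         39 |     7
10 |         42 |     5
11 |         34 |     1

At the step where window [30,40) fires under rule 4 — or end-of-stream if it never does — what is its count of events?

i=0 t=8 v=6: → [0,10); WM=8
i=1 t=13 v=1: → [10,20); WM=13; [0,10) fires=1
i=2 t=15 v=8: → [10,20); WM=15
i=3 t=20 v=3: → [20,30); WM=20; [10,20) fires=2
i=4 t=26 v=2: → [20,30); WM=26
i=5 t=26 v=5: → [20,30); WM=26
i=6 t=30 v=3: → [30,40); WM=30; [20,30) fires=3
i=7 t=38 v=5: → [30,40); WM=38
i=8 t=42 v=4: → [40,50); WM=42; [30,40) fires=2
i=9 t=39 v=7: → [30,40); WM=42
i=10 t=42 v=5: → [40,50); WM=42
i=11 t=34 v=1: DROP (t<42-3); WM=42

2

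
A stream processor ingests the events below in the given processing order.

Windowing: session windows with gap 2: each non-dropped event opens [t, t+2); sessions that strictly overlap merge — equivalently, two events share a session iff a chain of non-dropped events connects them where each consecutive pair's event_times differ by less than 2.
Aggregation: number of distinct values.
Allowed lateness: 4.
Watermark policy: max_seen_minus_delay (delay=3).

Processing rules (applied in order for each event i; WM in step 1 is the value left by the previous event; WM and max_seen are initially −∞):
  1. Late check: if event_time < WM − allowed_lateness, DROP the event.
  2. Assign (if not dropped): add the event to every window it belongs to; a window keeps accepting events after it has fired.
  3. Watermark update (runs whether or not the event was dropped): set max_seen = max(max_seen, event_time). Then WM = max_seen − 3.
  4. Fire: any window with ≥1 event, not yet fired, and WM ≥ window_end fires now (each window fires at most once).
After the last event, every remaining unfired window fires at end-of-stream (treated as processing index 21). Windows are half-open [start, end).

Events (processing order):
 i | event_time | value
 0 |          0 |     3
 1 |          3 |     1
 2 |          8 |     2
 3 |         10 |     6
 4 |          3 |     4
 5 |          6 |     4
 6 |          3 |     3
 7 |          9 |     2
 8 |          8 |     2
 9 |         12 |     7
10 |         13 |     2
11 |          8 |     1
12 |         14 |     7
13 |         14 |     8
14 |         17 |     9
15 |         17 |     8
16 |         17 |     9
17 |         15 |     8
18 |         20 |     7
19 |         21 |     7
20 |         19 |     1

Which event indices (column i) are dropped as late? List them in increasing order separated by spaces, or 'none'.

none

i=0 t=0 v=3: → [0,2); WM=-3
i=1 t=3 v=1: → [3,5); WM=0
i=2 t=8 v=2: → [8,10); WM=5
i=3 t=10 v=6: → [10,12); WM=7
i=4 t=3 v=4: → [3,5); WM=7
i=5 t=6 v=4: → [6,8); WM=7
i=6 t=3 v=3: → [3,5); WM=7
i=7 t=9 v=2: → [8,12); WM=7
i=8 t=8 v=2: → [8,12); WM=7
i=9 t=12 v=7: → [12,14); WM=9
i=10 t=13 v=2: → [12,15); WM=10
i=11 t=8 v=1: → [8,12); WM=10
i=12 t=14 v=7: → [12,16); WM=11
i=13 t=14 v=8: → [12,16); WM=11
i=14 t=17 v=9: → [17,19); WM=14
i=15 t=17 v=8: → [17,19); WM=14
i=16 t=17 v=9: → [17,19); WM=14
i=17 t=15 v=8: → [12,17); WM=14
i=18 t=20 v=7: → [20,22); WM=17
i=19 t=21 v=7: → [20,23); WM=18
i=20 t=19 v=1: → [19,23); WM=18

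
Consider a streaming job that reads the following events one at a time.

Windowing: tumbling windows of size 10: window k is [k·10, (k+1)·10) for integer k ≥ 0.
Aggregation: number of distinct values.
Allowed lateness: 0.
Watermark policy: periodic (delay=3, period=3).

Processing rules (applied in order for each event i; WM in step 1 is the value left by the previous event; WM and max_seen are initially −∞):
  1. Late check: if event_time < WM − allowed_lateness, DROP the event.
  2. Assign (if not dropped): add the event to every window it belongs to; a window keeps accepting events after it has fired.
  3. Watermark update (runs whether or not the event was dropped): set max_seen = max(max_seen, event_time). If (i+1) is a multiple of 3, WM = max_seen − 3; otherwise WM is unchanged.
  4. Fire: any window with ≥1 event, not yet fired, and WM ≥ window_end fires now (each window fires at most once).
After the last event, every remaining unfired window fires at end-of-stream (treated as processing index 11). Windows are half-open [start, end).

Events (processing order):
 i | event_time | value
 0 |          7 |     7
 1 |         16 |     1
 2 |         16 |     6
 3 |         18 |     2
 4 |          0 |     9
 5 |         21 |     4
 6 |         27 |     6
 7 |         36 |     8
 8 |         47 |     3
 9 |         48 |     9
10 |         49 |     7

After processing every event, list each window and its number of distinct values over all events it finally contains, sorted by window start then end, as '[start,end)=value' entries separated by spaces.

i=0 t=7 v=7: → [0,10); WM=−∞
i=1 t=16 v=1: → [10,20); WM=−∞
i=2 t=16 v=6: → [10,20); WM=13; [0,10) fires=1
i=3 t=18 v=2: → [10,20); WM=13
i=4 t=0 v=9: DROP (t<13-0); WM=13
i=5 t=21 v=4: → [20,30); WM=18
i=6 t=27 v=6: → [20,30); WM=18
i=7 t=36 v=8: → [30,40); WM=18
i=8 t=47 v=3: → [40,50); WM=44; [10,20) fires=3 [20,30) fires=2 [30,40) fires=1
i=9 t=48 v=9: → [40,50); WM=44
i=10 t=49 v=7: → [40,50); WM=44

[0,10)=1 [10,20)=3 [20,30)=2 [30,40)=1 [40,50)=3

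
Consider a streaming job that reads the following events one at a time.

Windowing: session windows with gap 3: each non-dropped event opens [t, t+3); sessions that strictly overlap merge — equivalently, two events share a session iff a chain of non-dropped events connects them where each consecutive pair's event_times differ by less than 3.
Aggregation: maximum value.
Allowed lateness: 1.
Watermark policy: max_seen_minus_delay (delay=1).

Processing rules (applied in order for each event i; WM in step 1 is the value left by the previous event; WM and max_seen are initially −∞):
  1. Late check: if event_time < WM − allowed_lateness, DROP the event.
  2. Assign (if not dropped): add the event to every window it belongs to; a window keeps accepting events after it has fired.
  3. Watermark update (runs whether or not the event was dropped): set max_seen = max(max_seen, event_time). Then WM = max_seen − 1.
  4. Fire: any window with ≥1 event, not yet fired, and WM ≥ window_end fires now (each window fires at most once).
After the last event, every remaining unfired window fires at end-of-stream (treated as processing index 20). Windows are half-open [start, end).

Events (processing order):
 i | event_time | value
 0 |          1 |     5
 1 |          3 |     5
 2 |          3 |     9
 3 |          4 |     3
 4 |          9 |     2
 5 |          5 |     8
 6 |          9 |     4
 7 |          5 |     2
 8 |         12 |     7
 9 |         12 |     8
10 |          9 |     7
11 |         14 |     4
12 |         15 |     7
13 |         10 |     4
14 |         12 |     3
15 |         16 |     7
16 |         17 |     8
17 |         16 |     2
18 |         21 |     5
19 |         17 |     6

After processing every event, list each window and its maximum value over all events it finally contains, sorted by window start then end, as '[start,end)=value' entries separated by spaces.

i=0 t=1 v=5: → [1,4); WM=0
i=1 t=3 v=5: → [1,6); WM=2
i=2 t=3 v=9: → [1,6); WM=2
i=3 t=4 v=3: → [1,7); WM=3
i=4 t=9 v=2: → [9,12); WM=8
i=5 t=5 v=8: DROP (t<8-1); WM=8
i=6 t=9 v=4: → [9,12); WM=8
i=7 t=5 v=2: DROP (t<8-1); WM=8
i=8 t=12 v=7: → [12,15); WM=11
i=9 t=12 v=8: → [12,15); WM=11
i=10 t=9 v=7: DROP (t<11-1); WM=11
i=11 t=14 v=4: → [12,17); WM=13
i=12 t=15 v=7: → [12,18); WM=14
i=13 t=10 v=4: DROP (t<14-1); WM=14
i=14 t=12 v=3: DROP (t<14-1); WM=14
i=15 t=16 v=7: → [12,19); WM=15
i=16 t=17 v=8: → [12,20); WM=16
i=17 t=16 v=2: → [12,20); WM=16
i=18 t=21 v=5: → [21,24); WM=20
i=19 t=17 v=6: DROP (t<20-1); WM=20

[1,7)=9 [9,12)=4 [12,20)=8 [21,24)=5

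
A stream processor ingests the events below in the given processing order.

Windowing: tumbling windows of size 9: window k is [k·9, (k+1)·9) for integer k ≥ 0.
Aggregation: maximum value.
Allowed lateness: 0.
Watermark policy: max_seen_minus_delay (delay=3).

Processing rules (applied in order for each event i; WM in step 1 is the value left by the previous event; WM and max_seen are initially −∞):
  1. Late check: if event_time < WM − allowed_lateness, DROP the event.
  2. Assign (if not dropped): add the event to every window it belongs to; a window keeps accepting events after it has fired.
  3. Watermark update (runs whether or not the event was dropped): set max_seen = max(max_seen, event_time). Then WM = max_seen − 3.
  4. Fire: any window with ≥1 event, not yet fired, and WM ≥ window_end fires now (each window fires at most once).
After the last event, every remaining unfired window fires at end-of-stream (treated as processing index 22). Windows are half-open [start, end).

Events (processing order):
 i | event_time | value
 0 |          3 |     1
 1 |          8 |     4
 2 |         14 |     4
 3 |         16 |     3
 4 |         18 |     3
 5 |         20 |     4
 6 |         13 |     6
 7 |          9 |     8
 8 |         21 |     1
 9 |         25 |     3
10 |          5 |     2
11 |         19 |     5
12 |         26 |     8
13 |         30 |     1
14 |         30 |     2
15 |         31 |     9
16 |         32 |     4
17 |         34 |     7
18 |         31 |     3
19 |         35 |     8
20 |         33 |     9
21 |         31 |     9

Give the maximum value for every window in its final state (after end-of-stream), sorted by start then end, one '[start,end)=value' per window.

[0,9)=4 [9,18)=4 [18,27)=8 [27,36)=9

i=0 t=3 v=1: → [0,9); WM=0
i=1 t=8 v=4: → [0,9); WM=5
i=2 t=14 v=4: → [9,18); WM=11; [0,9) fires=4
i=3 t=16 v=3: → [9,18); WM=13
i=4 t=18 v=3: → [18,27); WM=15
i=5 t=20 v=4: → [18,27); WM=17
i=6 t=13 v=6: DROP (t<17-0); WM=17
i=7 t=9 v=8: DROP (t<17-0); WM=17
i=8 t=21 v=1: → [18,27); WM=18; [9,18) fires=4
i=9 t=25 v=3: → [18,27); WM=22
i=10 t=5 v=2: DROP (t<22-0); WM=22
i=11 t=19 v=5: DROP (t<22-0); WM=22
i=12 t=26 v=8: → [18,27); WM=23
i=13 t=30 v=1: → [27,36); WM=27; [18,27) fires=8
i=14 t=30 v=2: → [27,36); WM=27
i=15 t=31 v=9: → [27,36); WM=28
i=16 t=32 v=4: → [27,36); WM=29
i=17 t=34 v=7: → [27,36); WM=31
i=18 t=31 v=3: → [27,36); WM=31
i=19 t=35 v=8: → [27,36); WM=32
i=20 t=33 v=9: → [27,36); WM=32
i=21 t=31 v=9: DROP (t<32-0); WM=32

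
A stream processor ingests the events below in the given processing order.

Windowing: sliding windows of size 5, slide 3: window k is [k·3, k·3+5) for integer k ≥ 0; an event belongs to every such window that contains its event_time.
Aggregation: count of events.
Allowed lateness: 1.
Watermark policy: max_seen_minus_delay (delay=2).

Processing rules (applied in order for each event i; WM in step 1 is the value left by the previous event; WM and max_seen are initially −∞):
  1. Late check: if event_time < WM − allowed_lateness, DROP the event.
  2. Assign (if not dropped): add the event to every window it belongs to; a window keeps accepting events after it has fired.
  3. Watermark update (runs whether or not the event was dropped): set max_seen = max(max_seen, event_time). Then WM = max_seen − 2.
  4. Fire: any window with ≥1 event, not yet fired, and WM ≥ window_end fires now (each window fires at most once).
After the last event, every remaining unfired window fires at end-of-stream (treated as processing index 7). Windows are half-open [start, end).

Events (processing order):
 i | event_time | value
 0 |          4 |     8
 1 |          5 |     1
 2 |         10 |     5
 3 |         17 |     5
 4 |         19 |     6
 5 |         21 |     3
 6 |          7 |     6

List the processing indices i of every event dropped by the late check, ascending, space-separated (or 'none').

6

i=0 t=4 v=8: → [3,8),[0,5); WM=2
i=1 t=5 v=1: → [3,8); WM=3
i=2 t=10 v=5: → [9,14),[6,11); WM=8; [0,5) fires=1 [3,8) fires=2
i=3 t=17 v=5: → [15,20); WM=15; [6,11) fires=1 [9,14) fires=1
i=4 t=19 v=6: → [18,23),[15,20); WM=17
i=5 t=21 v=3: → [21,26),[18,23); WM=19
i=6 t=7 v=6: DROP (t<19-1); WM=19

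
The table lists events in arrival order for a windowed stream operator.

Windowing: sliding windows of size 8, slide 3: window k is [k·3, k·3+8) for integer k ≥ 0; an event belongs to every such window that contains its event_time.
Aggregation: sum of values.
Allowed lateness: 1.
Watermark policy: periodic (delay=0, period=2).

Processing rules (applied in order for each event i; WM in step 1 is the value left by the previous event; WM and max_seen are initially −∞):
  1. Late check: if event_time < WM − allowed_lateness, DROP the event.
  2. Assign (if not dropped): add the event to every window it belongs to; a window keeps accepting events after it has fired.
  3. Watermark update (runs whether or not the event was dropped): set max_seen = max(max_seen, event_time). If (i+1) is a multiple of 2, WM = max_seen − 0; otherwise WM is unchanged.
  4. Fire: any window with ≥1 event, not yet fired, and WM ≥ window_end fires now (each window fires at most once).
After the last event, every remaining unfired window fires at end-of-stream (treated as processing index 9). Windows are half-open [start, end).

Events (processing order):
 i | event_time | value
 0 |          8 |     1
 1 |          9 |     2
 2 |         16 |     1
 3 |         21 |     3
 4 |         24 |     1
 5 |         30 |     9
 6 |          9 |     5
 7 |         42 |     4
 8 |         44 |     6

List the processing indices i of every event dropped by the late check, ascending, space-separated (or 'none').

i=0 t=8 v=1: → [6,14),[3,11); WM=−∞
i=1 t=9 v=2: → [9,17),[6,14),[3,11); WM=9
i=2 t=16 v=1: → [15,23),[12,20),[9,17); WM=9
i=3 t=21 v=3: → [21,29),[18,26),[15,23); WM=21; [3,11) fires=3 [6,14) fires=3 [9,17) fires=3 [12,20) fires=1
i=4 t=24 v=1: → [24,32),[21,29),[18,26); WM=21
i=5 t=30 v=9: → [30,38),[27,35),[24,32); WM=30; [15,23) fires=4 [18,26) fires=4 [21,29) fires=4
i=6 t=9 v=5: DROP (t<30-1); WM=30
i=7 t=42 v=4: → [42,50),[39,47),[36,44); WM=42; [24,32) fires=10 [27,35) fires=9 [30,38) fires=9
i=8 t=44 v=6: → [42,50),[39,47); WM=42

6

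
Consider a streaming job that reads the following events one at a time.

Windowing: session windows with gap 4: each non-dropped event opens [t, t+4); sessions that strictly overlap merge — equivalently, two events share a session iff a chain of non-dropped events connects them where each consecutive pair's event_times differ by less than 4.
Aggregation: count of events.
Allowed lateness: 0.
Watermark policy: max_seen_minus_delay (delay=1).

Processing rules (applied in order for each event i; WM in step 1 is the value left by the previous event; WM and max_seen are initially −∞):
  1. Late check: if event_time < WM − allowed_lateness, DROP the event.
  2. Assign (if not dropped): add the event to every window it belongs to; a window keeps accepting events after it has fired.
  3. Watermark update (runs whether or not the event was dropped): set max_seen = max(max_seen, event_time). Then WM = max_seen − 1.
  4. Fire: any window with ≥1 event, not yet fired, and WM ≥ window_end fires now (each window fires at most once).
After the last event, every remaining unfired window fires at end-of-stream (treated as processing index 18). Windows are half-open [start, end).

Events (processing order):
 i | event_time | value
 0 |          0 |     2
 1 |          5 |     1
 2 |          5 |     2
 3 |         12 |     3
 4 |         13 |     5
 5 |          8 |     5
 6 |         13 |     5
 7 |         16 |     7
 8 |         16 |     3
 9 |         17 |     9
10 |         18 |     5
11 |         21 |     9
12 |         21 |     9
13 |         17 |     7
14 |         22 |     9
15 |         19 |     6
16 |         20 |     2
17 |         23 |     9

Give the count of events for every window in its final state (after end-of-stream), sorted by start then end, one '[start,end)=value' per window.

i=0 t=0 v=2: → [0,4); WM=-1
i=1 t=5 v=1: → [5,9); WM=4
i=2 t=5 v=2: → [5,9); WM=4
i=3 t=12 v=3: → [12,16); WM=11
i=4 t=13 v=5: → [12,17); WM=12
i=5 t=8 v=5: DROP (t<12-0); WM=12
i=6 t=13 v=5: → [12,17); WM=12
i=7 t=16 v=7: → [12,20); WM=15
i=8 t=16 v=3: → [12,20); WM=15
i=9 t=17 v=9: → [12,21); WM=16
i=10 t=18 v=5: → [12,22); WM=17
i=11 t=21 v=9: → [12,25); WM=20
i=12 t=21 v=9: → [12,25); WM=20
i=13 t=17 v=7: DROP (t<20-0); WM=20
i=14 t=22 v=9: → [12,26); WM=21
i=15 t=19 v=6: DROP (t<21-0); WM=21
i=16 t=20 v=2: DROP (t<21-0); WM=21
i=17 t=23 v=9: → [12,27); WM=22

[0,4)=1 [5,9)=2 [12,27)=11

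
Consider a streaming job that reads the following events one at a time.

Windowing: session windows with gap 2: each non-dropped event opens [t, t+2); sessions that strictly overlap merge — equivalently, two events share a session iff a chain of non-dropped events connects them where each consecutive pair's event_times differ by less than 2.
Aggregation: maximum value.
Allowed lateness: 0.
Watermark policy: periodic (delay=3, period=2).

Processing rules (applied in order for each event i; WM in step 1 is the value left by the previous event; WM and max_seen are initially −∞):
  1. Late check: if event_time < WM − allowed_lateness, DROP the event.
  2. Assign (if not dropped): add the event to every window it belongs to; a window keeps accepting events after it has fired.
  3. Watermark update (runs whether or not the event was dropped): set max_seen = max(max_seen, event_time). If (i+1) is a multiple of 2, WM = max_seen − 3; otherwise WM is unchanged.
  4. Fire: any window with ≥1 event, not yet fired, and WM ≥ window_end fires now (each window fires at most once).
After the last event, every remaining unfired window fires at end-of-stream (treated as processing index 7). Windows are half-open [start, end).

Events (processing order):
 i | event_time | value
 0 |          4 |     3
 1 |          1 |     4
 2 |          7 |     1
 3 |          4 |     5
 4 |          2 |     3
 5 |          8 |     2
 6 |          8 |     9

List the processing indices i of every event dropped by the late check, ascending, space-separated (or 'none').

4

i=0 t=4 v=3: → [4,6); WM=−∞
i=1 t=1 v=4: → [1,3); WM=1
i=2 t=7 v=1: → [7,9); WM=1
i=3 t=4 v=5: → [4,6); WM=4
i=4 t=2 v=3: DROP (t<4-0); WM=4
i=5 t=8 v=2: → [7,10); WM=5
i=6 t=8 v=9: → [7,10); WM=5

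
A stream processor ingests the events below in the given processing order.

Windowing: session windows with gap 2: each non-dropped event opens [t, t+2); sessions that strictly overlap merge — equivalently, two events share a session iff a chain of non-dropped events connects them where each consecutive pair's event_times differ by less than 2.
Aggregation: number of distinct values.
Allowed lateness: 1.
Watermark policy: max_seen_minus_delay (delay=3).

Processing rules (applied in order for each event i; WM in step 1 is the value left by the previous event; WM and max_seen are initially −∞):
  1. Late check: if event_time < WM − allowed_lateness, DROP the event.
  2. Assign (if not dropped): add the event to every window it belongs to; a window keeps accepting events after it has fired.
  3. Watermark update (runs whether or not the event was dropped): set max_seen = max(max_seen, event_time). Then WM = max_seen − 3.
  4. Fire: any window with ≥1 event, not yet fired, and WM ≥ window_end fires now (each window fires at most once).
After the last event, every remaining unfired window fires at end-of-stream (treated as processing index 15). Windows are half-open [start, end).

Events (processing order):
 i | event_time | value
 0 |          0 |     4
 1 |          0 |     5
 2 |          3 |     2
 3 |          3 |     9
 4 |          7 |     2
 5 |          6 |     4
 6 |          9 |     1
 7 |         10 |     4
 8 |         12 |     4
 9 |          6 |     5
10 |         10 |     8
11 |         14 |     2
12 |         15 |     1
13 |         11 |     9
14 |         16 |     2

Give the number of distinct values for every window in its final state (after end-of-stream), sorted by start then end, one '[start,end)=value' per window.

[0,2)=2 [3,5)=2 [6,9)=2 [9,14)=4 [14,18)=2

i=0 t=0 v=4: → [0,2); WM=-3
i=1 t=0 v=5: → [0,2); WM=-3
i=2 t=3 v=2: → [3,5); WM=0
i=3 t=3 v=9: → [3,5); WM=0
i=4 t=7 v=2: → [7,9); WM=4
i=5 t=6 v=4: → [6,9); WM=4
i=6 t=9 v=1: → [9,11); WM=6
i=7 t=10 v=4: → [9,12); WM=7
i=8 t=12 v=4: → [12,14); WM=9
i=9 t=6 v=5: DROP (t<9-1); WM=9
i=10 t=10 v=8: → [9,12); WM=9
i=11 t=14 v=2: → [14,16); WM=11
i=12 t=15 v=1: → [14,17); WM=12
i=13 t=11 v=9: → [9,14); WM=12
i=14 t=16 v=2: → [14,18); WM=13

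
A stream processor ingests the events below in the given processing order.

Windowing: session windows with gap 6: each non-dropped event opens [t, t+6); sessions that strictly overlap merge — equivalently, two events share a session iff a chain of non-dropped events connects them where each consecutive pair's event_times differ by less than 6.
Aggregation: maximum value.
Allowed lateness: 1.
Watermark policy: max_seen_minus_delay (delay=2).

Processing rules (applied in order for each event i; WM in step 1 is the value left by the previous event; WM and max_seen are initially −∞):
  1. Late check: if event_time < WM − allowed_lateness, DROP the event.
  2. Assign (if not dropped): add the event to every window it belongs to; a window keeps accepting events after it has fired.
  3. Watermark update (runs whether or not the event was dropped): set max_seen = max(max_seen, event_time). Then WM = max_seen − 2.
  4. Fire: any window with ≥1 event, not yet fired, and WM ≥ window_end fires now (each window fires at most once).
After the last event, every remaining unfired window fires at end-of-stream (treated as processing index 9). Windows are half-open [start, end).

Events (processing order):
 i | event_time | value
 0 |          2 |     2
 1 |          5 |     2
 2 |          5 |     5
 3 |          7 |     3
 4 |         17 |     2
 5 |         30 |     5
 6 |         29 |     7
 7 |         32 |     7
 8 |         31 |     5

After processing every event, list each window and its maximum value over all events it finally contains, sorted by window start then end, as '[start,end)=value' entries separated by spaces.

[2,13)=5 [17,23)=2 [29,38)=7

i=0 t=2 v=2: → [2,8); WM=0
i=1 t=5 v=2: → [2,11); WM=3
i=2 t=5 v=5: → [2,11); WM=3
i=3 t=7 v=3: → [2,13); WM=5
i=4 t=17 v=2: → [17,23); WM=15
i=5 t=30 v=5: → [30,36); WM=28
i=6 t=29 v=7: → [29,36); WM=28
i=7 t=32 v=7: → [29,38); WM=30
i=8 t=31 v=5: → [29,38); WM=30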